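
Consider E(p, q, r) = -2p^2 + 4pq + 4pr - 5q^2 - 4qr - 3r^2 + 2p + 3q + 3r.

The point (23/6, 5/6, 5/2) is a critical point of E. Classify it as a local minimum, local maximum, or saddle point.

The Hessian is constant: H = [[-4, 4, 4], [4, -10, -4], [4, -4, -6]].
Leading principal minors: Δ₁ = -4, Δ₂ = 24, Δ₃ = -48.
The minors alternate sign starting negative (−, +, −), so H is negative definite: a local maximum.

local maximum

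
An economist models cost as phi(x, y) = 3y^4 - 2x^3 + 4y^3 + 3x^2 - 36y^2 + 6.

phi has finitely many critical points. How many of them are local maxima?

1

phi separates as a function of x plus a function of y, so ∇phi=0 decouples.
∂phi/∂x = -6x(x - 1) = 0 at x ∈ {0, 1}; ∂phi/∂y = 12y(y - 2)(y + 3) = 0 at y ∈ {-3, 0, 2}.
The Hessian is diagonal: diag(phi_xx, phi_yy). Second derivatives: phi_xx(0)=6, phi_xx(1)=-6; phi_yy(-3)=180, phi_yy(0)=-72, phi_yy(2)=120.
Local maxima occur where both diagonal entries negative: (1, 0). Count: 1.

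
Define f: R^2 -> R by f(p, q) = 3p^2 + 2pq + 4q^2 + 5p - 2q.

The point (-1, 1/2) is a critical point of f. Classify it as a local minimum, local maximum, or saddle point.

local minimum

The Hessian of f is constant: H = [[6, 2], [2, 8]].
det(H) = 6·8 − 2² = 44.
det(H) > 0 and tr(H) = 14 > 0, so H is positive definite and the point is a local minimum.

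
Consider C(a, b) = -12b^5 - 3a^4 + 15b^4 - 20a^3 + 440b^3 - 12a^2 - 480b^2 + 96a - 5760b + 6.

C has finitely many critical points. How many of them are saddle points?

C separates as a function of a plus a function of b, so ∇C=0 decouples.
∂C/∂a = -12(a - 1)(a + 2)(a + 4) = 0 at a ∈ {-4, -2, 1}; ∂C/∂b = -60(b - 4)(b - 3)(b + 2)(b + 4) = 0 at b ∈ {-4, -2, 3, 4}.
The Hessian is diagonal: diag(C_aa, C_bb). Second derivatives: C_aa(-4)=-120, C_aa(-2)=72, C_aa(1)=-180; C_bb(-4)=6720, C_bb(-2)=-3600, C_bb(3)=2100, C_bb(4)=-2880.
Saddle points occur where the two diagonal entries have opposite signs: (-4, -4), (-4, 3), (-2, -2), (-2, 4), (1, -4), (1, 3). Count: 6.

6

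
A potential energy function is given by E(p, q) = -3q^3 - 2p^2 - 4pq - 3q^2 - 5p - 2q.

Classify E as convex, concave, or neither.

neither

The term -3q^3 is cubic, so the Hessian is not constant.
∂²E/∂q² = -18q - 6, which takes both signs as q varies (negative for sufficiently large q). A diagonal entry of the Hessian changing sign means the Hessian is neither positive- nor negative-semidefinite on all of R^2.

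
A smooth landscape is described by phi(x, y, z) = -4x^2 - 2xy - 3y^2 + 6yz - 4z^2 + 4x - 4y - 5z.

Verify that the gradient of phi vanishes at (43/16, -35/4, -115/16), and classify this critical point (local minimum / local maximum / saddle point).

local maximum

∇phi = (-8x - 2y + 4, -2x - 6y + 6z - 4, 6y - 8z - 5); substituting (43/16, -35/4, -115/16) gives ∇phi = (0, 0, 0), so (43/16, -35/4, -115/16) is indeed a critical point.
The Hessian is constant: H = [[-8, -2, 0], [-2, -6, 6], [0, 6, -8]].
Leading principal minors: Δ₁ = -8, Δ₂ = 44, Δ₃ = -64.
The minors alternate sign starting negative (−, +, −), so H is negative definite: a local maximum.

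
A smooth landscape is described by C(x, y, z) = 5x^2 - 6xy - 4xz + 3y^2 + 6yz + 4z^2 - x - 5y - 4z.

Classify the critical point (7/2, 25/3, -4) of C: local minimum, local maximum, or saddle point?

local minimum

The Hessian is constant: H = [[10, -6, -4], [-6, 6, 6], [-4, 6, 8]].
Leading principal minors: Δ₁ = 10, Δ₂ = 24, Δ₃ = 24.
All leading minors are positive, so H is positive definite: a local minimum.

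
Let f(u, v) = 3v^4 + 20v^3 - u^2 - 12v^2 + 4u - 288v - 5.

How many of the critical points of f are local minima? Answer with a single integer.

f separates as a function of u plus a function of v, so ∇f=0 decouples.
∂f/∂u = -2(u - 2) = 0 at u ∈ {2}; ∂f/∂v = 12(v - 2)(v + 3)(v + 4) = 0 at v ∈ {-4, -3, 2}.
The Hessian is diagonal: diag(f_uu, f_vv). Second derivatives: f_uu(2)=-2; f_vv(-4)=72, f_vv(-3)=-60, f_vv(2)=360.
Local minima occur where both diagonal entries positive: none. Count: 0.

0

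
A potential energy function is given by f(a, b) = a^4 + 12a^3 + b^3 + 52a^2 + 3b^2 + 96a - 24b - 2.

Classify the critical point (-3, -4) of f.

The mixed partial ∂²f/∂a∂b is 0, so the Hessian at any point is diag(f_aa, f_bb) = diag(4(3a^2 + 18a + 26), 6(b + 1)).
At (-3, -4): H = diag(-4, -18).
Both eigenvalues are negative, so H is negative definite: a local maximum.

local maximum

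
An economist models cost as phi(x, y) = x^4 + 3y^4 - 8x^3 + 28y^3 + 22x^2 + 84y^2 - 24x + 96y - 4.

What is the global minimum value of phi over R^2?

-77

phi(x,y) separates as P(x) + Q(y) − 4, so its minimum is min P + min Q − 4.
P'(x) = 4(x - 3)(x - 2)(x - 1) vanishes at x ∈ {1, 2, 3}; Q'(y) = 12(y + 1)(y + 2)(y + 4) vanishes at y ∈ {-4, -2, -1}.
Local minima of P (where P''>0): P(1)=-9, P(3)=-9. Local minima of Q: Q(-4)=-64, Q(-1)=-37.
So the global minimum of phi is P(1) + Q(-4) − 4 = -9 − 64 − 4 = -77, attained at (1, -4).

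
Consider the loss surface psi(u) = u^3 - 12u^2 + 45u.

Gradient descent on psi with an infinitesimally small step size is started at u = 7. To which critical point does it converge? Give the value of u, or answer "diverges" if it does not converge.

5

psi'(u) = 3(u - 5)(u - 3), so psi'(7) = 24.
Gradient descent moves in the -psi' direction, i.e. u is decreasing.
The nearest critical point in that direction is u = 5, where psi'' = 6 > 0 (a local minimum). The iterate converges there.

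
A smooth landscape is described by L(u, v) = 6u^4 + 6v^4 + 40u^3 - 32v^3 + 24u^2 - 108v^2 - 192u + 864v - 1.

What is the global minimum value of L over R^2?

L(u,v) separates as P(u) + Q(v) − 1, so its minimum is min P + min Q − 1.
P'(u) = 24(u - 1)(u + 2)(u + 4) vanishes at u ∈ {-4, -2, 1}; Q'(v) = 24(v - 4)(v - 3)(v + 3) vanishes at v ∈ {-3, 3, 4}.
Local minima of P (where P''>0): P(-4)=128, P(1)=-122. Local minima of Q: Q(-3)=-2214, Q(4)=1216.
So the global minimum of L is P(1) + Q(-3) − 1 = -122 − 2214 − 1 = -2337, attained at (1, -3).

-2337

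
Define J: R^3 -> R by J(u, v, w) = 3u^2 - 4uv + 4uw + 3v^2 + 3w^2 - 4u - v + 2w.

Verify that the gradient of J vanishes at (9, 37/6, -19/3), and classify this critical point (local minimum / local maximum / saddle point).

local minimum

∇J = (6u - 4v + 4w - 4, -4u + 6v - 1, 4u + 6w + 2); substituting (9, 37/6, -19/3) gives ∇J = (0, 0, 0), so (9, 37/6, -19/3) is indeed a critical point.
The Hessian is constant: H = [[6, -4, 4], [-4, 6, 0], [4, 0, 6]].
Leading principal minors: Δ₁ = 6, Δ₂ = 20, Δ₃ = 24.
All leading minors are positive, so H is positive definite: a local minimum.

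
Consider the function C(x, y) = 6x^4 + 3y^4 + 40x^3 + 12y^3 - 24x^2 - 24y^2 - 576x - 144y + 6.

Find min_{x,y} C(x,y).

-1066

C(x,y) separates as P(x) + Q(y) + 6, so its minimum is min P + min Q + 6.
P'(x) = 24(x - 2)(x + 3)(x + 4) vanishes at x ∈ {-4, -3, 2}; Q'(y) = 12(y - 2)(y + 2)(y + 3) vanishes at y ∈ {-3, -2, 2}.
Local minima of P (where P''>0): P(-4)=896, P(2)=-832. Local minima of Q: Q(-3)=135, Q(2)=-240.
So the global minimum of C is P(2) + Q(2) + 6 = -832 − 240 + 6 = -1066, attained at (2, 2).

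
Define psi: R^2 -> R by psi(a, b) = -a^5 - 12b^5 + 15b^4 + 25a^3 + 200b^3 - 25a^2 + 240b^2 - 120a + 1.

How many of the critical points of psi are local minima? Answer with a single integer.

4

psi separates as a function of a plus a function of b, so ∇psi=0 decouples.
∂psi/∂a = -5(a - 3)(a - 2)(a + 1)(a + 4) = 0 at a ∈ {-4, -1, 2, 3}; ∂psi/∂b = -60b(b - 4)(b + 1)(b + 2) = 0 at b ∈ {-2, -1, 0, 4}.
The Hessian is diagonal: diag(psi_aa, psi_bb). Second derivatives: psi_aa(-4)=630, psi_aa(-1)=-180, psi_aa(2)=90, psi_aa(3)=-140; psi_bb(-2)=720, psi_bb(-1)=-300, psi_bb(0)=480, psi_bb(4)=-7200.
Local minima occur where both diagonal entries positive: (-4, -2), (-4, 0), (2, -2), (2, 0). Count: 4.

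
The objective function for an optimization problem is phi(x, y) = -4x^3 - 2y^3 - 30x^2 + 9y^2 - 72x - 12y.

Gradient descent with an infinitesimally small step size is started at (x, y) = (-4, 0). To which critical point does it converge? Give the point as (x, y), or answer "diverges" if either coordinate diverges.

phi is separable, so gradient descent decouples: x follows -∂phi/∂x, y follows -∂phi/∂y.
∂phi/∂x = -12(x + 2)(x + 3); at x=-4 this is -24, so x increases.
∂phi/∂y = -6(y - 2)(y - 1); at y=0 this is -12, so y increases.
x converges to its nearest critical value -3 (a local min of the x-part); y converges to 1. The iterate converges to (-3, 1).

(-3, 1)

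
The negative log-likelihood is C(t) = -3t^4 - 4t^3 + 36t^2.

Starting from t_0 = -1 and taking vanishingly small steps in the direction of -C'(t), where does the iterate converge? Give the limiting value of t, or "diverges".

0

C'(t) = -12t(t - 2)(t + 3), so C'(-1) = -72.
Gradient descent moves in the -C' direction, i.e. t is increasing.
The nearest critical point in that direction is t = 0, where C'' = 72 > 0 (a local minimum). The iterate converges there.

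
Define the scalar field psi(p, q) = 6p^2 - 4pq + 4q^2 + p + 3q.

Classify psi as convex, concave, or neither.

convex

psi is quadratic, so its Hessian is the constant matrix H = [[12, -4], [-4, 8]].
det(H) = 80, tr(H) = 20.
det(H) > 0 and tr(H) > 0, so H is positive definite everywhere: convex.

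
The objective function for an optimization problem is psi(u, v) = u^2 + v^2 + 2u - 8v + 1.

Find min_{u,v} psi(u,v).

-16

psi(u,v) separates as P(u) + Q(v) + 1, so its minimum is min P + min Q + 1.
P'(u) = 2u + 2 vanishes at u ∈ {-1}; Q'(v) = 2v - 8 vanishes at v ∈ {4}.
Local minima of P (where P''>0): P(-1)=-1. Local minima of Q: Q(4)=-16.
So the global minimum of psi is P(-1) + Q(4) + 1 = -1 − 16 + 1 = -16, attained at (-1, 4).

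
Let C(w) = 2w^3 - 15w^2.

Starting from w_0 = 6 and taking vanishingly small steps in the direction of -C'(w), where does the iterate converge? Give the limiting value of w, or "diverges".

C'(w) = 6w(w - 5), so C'(6) = 36.
Gradient descent moves in the -C' direction, i.e. w is decreasing.
The nearest critical point in that direction is w = 5, where C'' = 30 > 0 (a local minimum). The iterate converges there.

5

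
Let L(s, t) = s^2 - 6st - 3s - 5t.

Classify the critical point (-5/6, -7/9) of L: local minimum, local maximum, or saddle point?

saddle point

The Hessian of L is constant: H = [[2, -6], [-6, 0]].
det(H) = 2·0 − (-6)² = -36.
Since det(H) < 0, H is indefinite and the critical point is a saddle point.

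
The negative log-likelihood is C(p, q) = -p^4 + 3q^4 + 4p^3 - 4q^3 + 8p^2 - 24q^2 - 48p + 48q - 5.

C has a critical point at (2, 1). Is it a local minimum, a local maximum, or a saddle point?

saddle point

The mixed partial ∂²C/∂p∂q is 0, so the Hessian at any point is diag(C_pp, C_qq) = diag(4(-3p^2 + 6p + 4), 12(3q^2 - 2q - 4)).
At (2, 1): H = diag(16, -36).
The eigenvalues have opposite signs, so H is indefinite: a saddle point.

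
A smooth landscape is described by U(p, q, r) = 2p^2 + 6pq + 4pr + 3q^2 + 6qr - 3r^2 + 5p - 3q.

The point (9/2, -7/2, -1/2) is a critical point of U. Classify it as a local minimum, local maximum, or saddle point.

saddle point

The Hessian is constant: H = [[4, 6, 4], [6, 6, 6], [4, 6, -6]].
Leading principal minors: Δ₁ = 4, Δ₂ = -12, Δ₃ = 120.
The minors fit neither the all-positive nor the alternating-sign pattern, so H is indefinite: a saddle point.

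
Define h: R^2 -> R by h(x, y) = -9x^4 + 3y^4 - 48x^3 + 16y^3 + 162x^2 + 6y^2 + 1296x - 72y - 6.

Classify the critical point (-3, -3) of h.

The mixed partial ∂²h/∂x∂y is 0, so the Hessian at any point is diag(h_xx, h_yy) = diag(36(-3x^2 - 8x + 9), 12(3y^2 + 8y + 1)).
At (-3, -3): H = diag(216, 48).
Both eigenvalues are positive, so H is positive definite: a local minimum.

local minimum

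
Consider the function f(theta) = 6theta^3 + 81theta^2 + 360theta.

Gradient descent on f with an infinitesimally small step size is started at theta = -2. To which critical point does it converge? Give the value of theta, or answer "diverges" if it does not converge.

f'(theta) = 18(theta + 4)(theta + 5), so f'(-2) = 108.
Gradient descent moves in the -f' direction, i.e. theta is decreasing.
The nearest critical point in that direction is theta = -4, where f'' = 18 > 0 (a local minimum). The iterate converges there.

-4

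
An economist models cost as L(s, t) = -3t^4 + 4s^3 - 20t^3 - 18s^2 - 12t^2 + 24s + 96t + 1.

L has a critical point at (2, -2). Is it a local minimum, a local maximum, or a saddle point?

The mixed partial ∂²L/∂s∂t is 0, so the Hessian at any point is diag(L_ss, L_tt) = diag(12(2s - 3), -12(3t^2 + 10t + 2)).
At (2, -2): H = diag(12, 72).
Both eigenvalues are positive, so H is positive definite: a local minimum.

local minimum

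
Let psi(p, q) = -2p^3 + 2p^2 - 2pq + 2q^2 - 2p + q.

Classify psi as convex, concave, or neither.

neither

The term -2p^3 is cubic, so the Hessian is not constant.
∂²psi/∂p² = -12p + 4, which takes both signs as p varies (negative for sufficiently large p). A diagonal entry of the Hessian changing sign means the Hessian is neither positive- nor negative-semidefinite on all of R^2.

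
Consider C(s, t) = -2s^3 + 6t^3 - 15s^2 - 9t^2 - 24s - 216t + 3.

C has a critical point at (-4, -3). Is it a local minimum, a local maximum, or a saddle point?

The mixed partial ∂²C/∂s∂t is 0, so the Hessian at any point is diag(C_ss, C_tt) = diag(-6(2s + 5), 18(2t - 1)).
At (-4, -3): H = diag(18, -126).
The eigenvalues have opposite signs, so H is indefinite: a saddle point.

saddle point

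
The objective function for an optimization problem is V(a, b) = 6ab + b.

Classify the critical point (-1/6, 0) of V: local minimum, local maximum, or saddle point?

The Hessian of V is constant: H = [[0, 6], [6, 0]].
det(H) = 0·0 − 6² = -36.
Since det(H) < 0, H is indefinite and the critical point is a saddle point.

saddle point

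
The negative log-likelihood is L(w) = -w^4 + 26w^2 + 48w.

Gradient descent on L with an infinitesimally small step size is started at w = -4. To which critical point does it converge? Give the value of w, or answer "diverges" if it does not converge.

diverges

L'(w) = -4(w - 4)(w + 1)(w + 3), so L'(-4) = 96.
Gradient descent moves in the -L' direction, i.e. w is decreasing.
There is no critical point below w=-4, and L' keeps the same sign, so the iterate runs off to −∞.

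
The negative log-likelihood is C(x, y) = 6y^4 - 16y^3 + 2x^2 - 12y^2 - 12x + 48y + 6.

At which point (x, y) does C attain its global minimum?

C(x,y) separates as P(x) + Q(y) + 6, so its minimum is min P + min Q + 6.
P'(x) = 4x - 12 vanishes at x ∈ {3}; Q'(y) = 24(y - 2)(y - 1)(y + 1) vanishes at y ∈ {-1, 1, 2}.
Local minima of P (where P''>0): P(3)=-18. Local minima of Q: Q(-1)=-38, Q(2)=16.
So the global minimum of C is P(3) + Q(-1) + 6 = -18 − 38 + 6 = -50, attained at (3, -1).

(3, -1)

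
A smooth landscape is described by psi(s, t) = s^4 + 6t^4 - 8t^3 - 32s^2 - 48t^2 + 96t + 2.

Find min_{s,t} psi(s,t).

-478

psi(s,t) separates as P(s) + Q(t) + 2, so its minimum is min P + min Q + 2.
P'(s) = 4s(s - 4)(s + 4) vanishes at s ∈ {-4, 0, 4}; Q'(t) = 24(t - 2)(t - 1)(t + 2) vanishes at t ∈ {-2, 1, 2}.
Local minima of P (where P''>0): P(-4)=-256, P(4)=-256. Local minima of Q: Q(-2)=-224, Q(2)=32.
So the global minimum of psi is P(-4) + Q(-2) + 2 = -256 − 224 + 2 = -478, attained at (-4, -2).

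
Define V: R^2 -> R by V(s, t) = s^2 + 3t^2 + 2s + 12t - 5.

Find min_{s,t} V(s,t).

-18

V(s,t) separates as P(s) + Q(t) − 5, so its minimum is min P + min Q − 5.
P'(s) = 2s + 2 vanishes at s ∈ {-1}; Q'(t) = 6(t + 2) vanishes at t ∈ {-2}.
Local minima of P (where P''>0): P(-1)=-1. Local minima of Q: Q(-2)=-12.
So the global minimum of V is P(-1) + Q(-2) − 5 = -1 − 12 − 5 = -18, attained at (-1, -2).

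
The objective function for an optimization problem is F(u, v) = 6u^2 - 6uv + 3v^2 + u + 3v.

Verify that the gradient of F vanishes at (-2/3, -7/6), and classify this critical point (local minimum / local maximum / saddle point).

∇F = (12u - 6v + 1, -6u + 6v + 3); substituting (-2/3, -7/6) gives ∇F = (0, 0), so (-2/3, -7/6) is indeed a critical point.
The Hessian of F is constant: H = [[12, -6], [-6, 6]].
det(H) = 12·6 − (-6)² = 36.
det(H) > 0 and tr(H) = 18 > 0, so H is positive definite and the point is a local minimum.

local minimum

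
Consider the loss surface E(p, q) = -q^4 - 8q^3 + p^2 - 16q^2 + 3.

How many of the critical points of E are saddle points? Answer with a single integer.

2

E separates as a function of p plus a function of q, so ∇E=0 decouples.
∂E/∂p = 2p = 0 at p ∈ {0}; ∂E/∂q = -4q(q + 2)(q + 4) = 0 at q ∈ {-4, -2, 0}.
The Hessian is diagonal: diag(E_pp, E_qq). Second derivatives: E_pp(0)=2; E_qq(-4)=-32, E_qq(-2)=16, E_qq(0)=-32.
Saddle points occur where the two diagonal entries have opposite signs: (0, -4), (0, 0). Count: 2.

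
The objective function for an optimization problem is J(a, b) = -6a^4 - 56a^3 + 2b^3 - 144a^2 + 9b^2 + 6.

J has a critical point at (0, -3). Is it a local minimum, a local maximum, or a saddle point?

local maximum

The mixed partial ∂²J/∂a∂b is 0, so the Hessian at any point is diag(J_aa, J_bb) = diag(-24(3a^2 + 14a + 12), 6(2b + 3)).
At (0, -3): H = diag(-288, -18).
Both eigenvalues are negative, so H is negative definite: a local maximum.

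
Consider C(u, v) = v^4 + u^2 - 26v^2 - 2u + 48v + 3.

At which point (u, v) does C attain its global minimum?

(1, -4)

C(u,v) separates as P(u) + Q(v) + 3, so its minimum is min P + min Q + 3.
P'(u) = 2u - 2 vanishes at u ∈ {1}; Q'(v) = 4(v - 3)(v - 1)(v + 4) vanishes at v ∈ {-4, 1, 3}.
Local minima of P (where P''>0): P(1)=-1. Local minima of Q: Q(-4)=-352, Q(3)=-9.
So the global minimum of C is P(1) + Q(-4) + 3 = -1 − 352 + 3 = -350, attained at (1, -4).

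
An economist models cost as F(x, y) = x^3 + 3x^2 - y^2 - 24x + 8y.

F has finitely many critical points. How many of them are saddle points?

1

F separates as a function of x plus a function of y, so ∇F=0 decouples.
∂F/∂x = 3(x - 2)(x + 4) = 0 at x ∈ {-4, 2}; ∂F/∂y = -2(y - 4) = 0 at y ∈ {4}.
The Hessian is diagonal: diag(F_xx, F_yy). Second derivatives: F_xx(-4)=-18, F_xx(2)=18; F_yy(4)=-2.
Saddle points occur where the two diagonal entries have opposite signs: (2, 4). Count: 1.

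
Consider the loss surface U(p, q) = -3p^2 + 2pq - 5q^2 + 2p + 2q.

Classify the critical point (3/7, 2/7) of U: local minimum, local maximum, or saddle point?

local maximum

The Hessian of U is constant: H = [[-6, 2], [2, -10]].
det(H) = (-6)·(-10) − 2² = 56.
det(H) > 0 and tr(H) = -16 < 0, so H is negative definite and the point is a local maximum.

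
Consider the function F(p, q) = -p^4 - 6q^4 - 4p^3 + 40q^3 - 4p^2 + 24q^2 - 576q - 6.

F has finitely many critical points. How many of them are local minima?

1

F separates as a function of p plus a function of q, so ∇F=0 decouples.
∂F/∂p = -4p(p + 1)(p + 2) = 0 at p ∈ {-2, -1, 0}; ∂F/∂q = -24(q - 4)(q - 3)(q + 2) = 0 at q ∈ {-2, 3, 4}.
The Hessian is diagonal: diag(F_pp, F_qq). Second derivatives: F_pp(-2)=-8, F_pp(-1)=4, F_pp(0)=-8; F_qq(-2)=-720, F_qq(3)=120, F_qq(4)=-144.
Local minima occur where both diagonal entries positive: (-1, 3). Count: 1.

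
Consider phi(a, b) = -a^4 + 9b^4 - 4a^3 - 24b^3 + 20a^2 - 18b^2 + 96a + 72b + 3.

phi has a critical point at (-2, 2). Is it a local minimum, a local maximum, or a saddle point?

local minimum

The mixed partial ∂²phi/∂a∂b is 0, so the Hessian at any point is diag(phi_aa, phi_bb) = diag(4(-3a^2 - 6a + 10), 36(3b^2 - 4b - 1)).
At (-2, 2): H = diag(40, 108).
Both eigenvalues are positive, so H is positive definite: a local minimum.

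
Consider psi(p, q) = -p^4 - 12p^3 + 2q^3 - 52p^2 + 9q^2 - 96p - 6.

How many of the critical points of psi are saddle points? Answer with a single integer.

psi separates as a function of p plus a function of q, so ∇psi=0 decouples.
∂psi/∂p = -4(p + 2)(p + 3)(p + 4) = 0 at p ∈ {-4, -3, -2}; ∂psi/∂q = 6q(q + 3) = 0 at q ∈ {-3, 0}.
The Hessian is diagonal: diag(psi_pp, psi_qq). Second derivatives: psi_pp(-4)=-8, psi_pp(-3)=4, psi_pp(-2)=-8; psi_qq(-3)=-18, psi_qq(0)=18.
Saddle points occur where the two diagonal entries have opposite signs: (-4, 0), (-3, -3), (-2, 0). Count: 3.

3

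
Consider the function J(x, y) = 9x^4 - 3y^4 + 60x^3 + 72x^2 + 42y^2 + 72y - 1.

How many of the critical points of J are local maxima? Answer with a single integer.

2

J separates as a function of x plus a function of y, so ∇J=0 decouples.
∂J/∂x = 36x(x + 1)(x + 4) = 0 at x ∈ {-4, -1, 0}; ∂J/∂y = -12(y - 3)(y + 1)(y + 2) = 0 at y ∈ {-2, -1, 3}.
The Hessian is diagonal: diag(J_xx, J_yy). Second derivatives: J_xx(-4)=432, J_xx(-1)=-108, J_xx(0)=144; J_yy(-2)=-60, J_yy(-1)=48, J_yy(3)=-240.
Local maxima occur where both diagonal entries negative: (-1, -2), (-1, 3). Count: 2.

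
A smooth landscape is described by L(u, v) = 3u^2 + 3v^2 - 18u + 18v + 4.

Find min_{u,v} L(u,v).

L(u,v) separates as P(u) + Q(v) + 4, so its minimum is min P + min Q + 4.
P'(u) = 6u - 18 vanishes at u ∈ {3}; Q'(v) = 6v + 18 vanishes at v ∈ {-3}.
Local minima of P (where P''>0): P(3)=-27. Local minima of Q: Q(-3)=-27.
So the global minimum of L is P(3) + Q(-3) + 4 = -27 − 27 + 4 = -50, attained at (3, -3).

-50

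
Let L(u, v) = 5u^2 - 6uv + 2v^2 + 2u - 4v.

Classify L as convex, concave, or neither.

convex

L is quadratic, so its Hessian is the constant matrix H = [[10, -6], [-6, 4]].
det(H) = 4, tr(H) = 14.
det(H) > 0 and tr(H) > 0, so H is positive definite everywhere: convex.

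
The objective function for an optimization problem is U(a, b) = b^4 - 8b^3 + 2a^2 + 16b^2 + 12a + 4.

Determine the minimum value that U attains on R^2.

U(a,b) separates as P(a) + Q(b) + 4, so its minimum is min P + min Q + 4.
P'(a) = 4a + 12 vanishes at a ∈ {-3}; Q'(b) = 4b(b - 4)(b - 2) vanishes at b ∈ {0, 2, 4}.
Local minima of P (where P''>0): P(-3)=-18. Local minima of Q: Q(0)=0, Q(4)=0.
So the global minimum of U is P(-3) + Q(0) + 4 = -18 + 0 + 4 = -14, attained at (-3, 0).

-14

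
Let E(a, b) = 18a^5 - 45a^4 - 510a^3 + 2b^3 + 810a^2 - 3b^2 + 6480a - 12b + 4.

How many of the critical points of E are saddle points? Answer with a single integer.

E separates as a function of a plus a function of b, so ∇E=0 decouples.
∂E/∂a = 90(a - 4)(a - 3)(a + 2)(a + 3) = 0 at a ∈ {-3, -2, 3, 4}; ∂E/∂b = 6(b - 2)(b + 1) = 0 at b ∈ {-1, 2}.
The Hessian is diagonal: diag(E_aa, E_bb). Second derivatives: E_aa(-3)=-3780, E_aa(-2)=2700, E_aa(3)=-2700, E_aa(4)=3780; E_bb(-1)=-18, E_bb(2)=18.
Saddle points occur where the two diagonal entries have opposite signs: (-3, 2), (-2, -1), (3, 2), (4, -1). Count: 4.

4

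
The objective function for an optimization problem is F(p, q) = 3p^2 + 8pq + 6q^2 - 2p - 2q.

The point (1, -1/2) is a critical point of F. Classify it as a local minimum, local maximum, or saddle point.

The Hessian of F is constant: H = [[6, 8], [8, 12]].
det(H) = 6·12 − 8² = 8.
det(H) > 0 and tr(H) = 18 > 0, so H is positive definite and the point is a local minimum.

local minimum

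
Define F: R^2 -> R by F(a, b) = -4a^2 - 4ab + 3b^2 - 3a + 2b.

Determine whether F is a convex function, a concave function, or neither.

neither

F is quadratic, so its Hessian is the constant matrix H = [[-8, -4], [-4, 6]].
det(H) = -64, tr(H) = -2.
det(H) < 0, so H is indefinite: neither convex nor concave.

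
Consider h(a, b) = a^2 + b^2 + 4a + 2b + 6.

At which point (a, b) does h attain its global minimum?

(-2, -1)

h(a,b) separates as P(a) + Q(b) + 6, so its minimum is min P + min Q + 6.
P'(a) = 2a + 4 vanishes at a ∈ {-2}; Q'(b) = 2b + 2 vanishes at b ∈ {-1}.
Local minima of P (where P''>0): P(-2)=-4. Local minima of Q: Q(-1)=-1.
So the global minimum of h is P(-2) + Q(-1) + 6 = -4 − 1 + 6 = 1, attained at (-2, -1).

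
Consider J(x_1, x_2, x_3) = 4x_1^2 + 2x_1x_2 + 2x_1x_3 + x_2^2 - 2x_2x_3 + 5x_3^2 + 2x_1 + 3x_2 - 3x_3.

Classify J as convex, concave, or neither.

J is quadratic, so its Hessian is the constant matrix H = [[8, 2, 2], [2, 2, -2], [2, -2, 10]].
Leading principal minors: 8, 12, 64.
All positive ⇒ H ≻ 0 ⇒ convex.

convex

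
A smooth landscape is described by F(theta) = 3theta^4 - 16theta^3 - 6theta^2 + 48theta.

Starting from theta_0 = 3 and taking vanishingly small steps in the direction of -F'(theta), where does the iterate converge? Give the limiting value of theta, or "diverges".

4

F'(theta) = 12(theta - 4)(theta - 1)(theta + 1), so F'(3) = -96.
Gradient descent moves in the -F' direction, i.e. theta is increasing.
The nearest critical point in that direction is theta = 4, where F'' = 180 > 0 (a local minimum). The iterate converges there.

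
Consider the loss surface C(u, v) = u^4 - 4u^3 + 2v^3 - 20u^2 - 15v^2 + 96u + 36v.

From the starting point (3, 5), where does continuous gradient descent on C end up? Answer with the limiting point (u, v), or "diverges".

(4, 3)

C is separable, so gradient descent decouples: u follows -∂C/∂u, v follows -∂C/∂v.
∂C/∂u = 4(u - 4)(u - 2)(u + 3); at u=3 this is -24, so u increases.
∂C/∂v = 6(v - 3)(v - 2); at v=5 this is 36, so v decreases.
u converges to its nearest critical value 4 (a local min of the u-part); v converges to 3. The iterate converges to (4, 3).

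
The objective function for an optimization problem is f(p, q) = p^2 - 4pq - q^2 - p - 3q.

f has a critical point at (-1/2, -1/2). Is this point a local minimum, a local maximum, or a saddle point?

The Hessian of f is constant: H = [[2, -4], [-4, -2]].
det(H) = 2·(-2) − (-4)² = -20.
Since det(H) < 0, H is indefinite and the critical point is a saddle point.

saddle point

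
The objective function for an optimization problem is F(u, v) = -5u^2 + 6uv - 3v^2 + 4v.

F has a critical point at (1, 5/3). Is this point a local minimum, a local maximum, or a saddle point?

The Hessian of F is constant: H = [[-10, 6], [6, -6]].
det(H) = (-10)·(-6) − 6² = 24.
det(H) > 0 and tr(H) = -16 < 0, so H is negative definite and the point is a local maximum.

local maximum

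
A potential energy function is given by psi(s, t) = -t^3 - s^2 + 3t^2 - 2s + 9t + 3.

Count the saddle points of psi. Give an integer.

psi separates as a function of s plus a function of t, so ∇psi=0 decouples.
∂psi/∂s = -2(s + 1) = 0 at s ∈ {-1}; ∂psi/∂t = -3(t - 3)(t + 1) = 0 at t ∈ {-1, 3}.
The Hessian is diagonal: diag(psi_ss, psi_tt). Second derivatives: psi_ss(-1)=-2; psi_tt(-1)=12, psi_tt(3)=-12.
Saddle points occur where the two diagonal entries have opposite signs: (-1, -1). Count: 1.

1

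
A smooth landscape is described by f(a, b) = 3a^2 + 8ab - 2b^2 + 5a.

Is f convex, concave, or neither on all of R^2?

f is quadratic, so its Hessian is the constant matrix H = [[6, 8], [8, -4]].
det(H) = -88, tr(H) = 2.
det(H) < 0, so H is indefinite: neither convex nor concave.

neither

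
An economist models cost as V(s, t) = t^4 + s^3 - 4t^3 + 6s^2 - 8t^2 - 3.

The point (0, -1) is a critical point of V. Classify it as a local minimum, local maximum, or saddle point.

local minimum

The mixed partial ∂²V/∂s∂t is 0, so the Hessian at any point is diag(V_ss, V_tt) = diag(6(s + 2), 4(3t^2 - 6t - 4)).
At (0, -1): H = diag(12, 20).
Both eigenvalues are positive, so H is positive definite: a local minimum.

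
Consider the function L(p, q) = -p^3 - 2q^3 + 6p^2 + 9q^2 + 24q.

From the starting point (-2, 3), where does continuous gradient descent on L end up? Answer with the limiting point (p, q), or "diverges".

L is separable, so gradient descent decouples: p follows -∂L/∂p, q follows -∂L/∂q.
∂L/∂p = -3p(p - 4); at p=-2 this is -36, so p increases.
∂L/∂q = -6(q - 4)(q + 1); at q=3 this is 24, so q decreases.
p converges to its nearest critical value 0 (a local min of the p-part); q converges to -1. The iterate converges to (0, -1).

(0, -1)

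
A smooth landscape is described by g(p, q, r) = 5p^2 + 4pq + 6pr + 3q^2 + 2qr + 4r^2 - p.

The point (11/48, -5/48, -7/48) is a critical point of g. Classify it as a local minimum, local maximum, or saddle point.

local minimum

The Hessian is constant: H = [[10, 4, 6], [4, 6, 2], [6, 2, 8]].
Leading principal minors: Δ₁ = 10, Δ₂ = 44, Δ₃ = 192.
All leading minors are positive, so H is positive definite: a local minimum.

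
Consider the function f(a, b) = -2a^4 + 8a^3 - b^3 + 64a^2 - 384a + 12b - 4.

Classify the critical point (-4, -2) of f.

saddle point

The mixed partial ∂²f/∂a∂b is 0, so the Hessian at any point is diag(f_aa, f_bb) = diag(8(-3a^2 + 6a + 16), -6b).
At (-4, -2): H = diag(-448, 12).
The eigenvalues have opposite signs, so H is indefinite: a saddle point.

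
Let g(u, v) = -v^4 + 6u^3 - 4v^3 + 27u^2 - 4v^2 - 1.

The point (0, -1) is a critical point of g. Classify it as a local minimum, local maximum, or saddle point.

The mixed partial ∂²g/∂u∂v is 0, so the Hessian at any point is diag(g_uu, g_vv) = diag(18(2u + 3), -4(3v^2 + 6v + 2)).
At (0, -1): H = diag(54, 4).
Both eigenvalues are positive, so H is positive definite: a local minimum.

local minimum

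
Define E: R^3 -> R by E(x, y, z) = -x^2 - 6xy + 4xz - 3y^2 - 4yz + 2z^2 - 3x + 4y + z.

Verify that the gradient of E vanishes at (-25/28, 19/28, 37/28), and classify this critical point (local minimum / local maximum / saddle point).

saddle point

∇E = (-2x - 6y + 4z - 3, -6x - 6y - 4z + 4, 4x - 4y + 4z + 1); substituting (-25/28, 19/28, 37/28) gives ∇E = (0, 0, 0), so (-25/28, 19/28, 37/28) is indeed a critical point.
The Hessian is constant: H = [[-2, -6, 4], [-6, -6, -4], [4, -4, 4]].
Leading principal minors: Δ₁ = -2, Δ₂ = -24, Δ₃ = 224.
The minors fit neither the all-positive nor the alternating-sign pattern, so H is indefinite: a saddle point.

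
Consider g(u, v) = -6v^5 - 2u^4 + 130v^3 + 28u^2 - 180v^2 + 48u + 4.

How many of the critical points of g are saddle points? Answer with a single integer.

g separates as a function of u plus a function of v, so ∇g=0 decouples.
∂g/∂u = -8(u - 3)(u + 1)(u + 2) = 0 at u ∈ {-2, -1, 3}; ∂g/∂v = -30v(v - 3)(v - 1)(v + 4) = 0 at v ∈ {-4, 0, 1, 3}.
The Hessian is diagonal: diag(g_uu, g_vv). Second derivatives: g_uu(-2)=-40, g_uu(-1)=32, g_uu(3)=-160; g_vv(-4)=4200, g_vv(0)=-360, g_vv(1)=300, g_vv(3)=-1260.
Saddle points occur where the two diagonal entries have opposite signs: (-2, -4), (-2, 1), (-1, 0), (-1, 3), (3, -4), (3, 1). Count: 6.

6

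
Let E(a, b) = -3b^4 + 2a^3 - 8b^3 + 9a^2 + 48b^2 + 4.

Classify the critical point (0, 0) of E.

local minimum

The mixed partial ∂²E/∂a∂b is 0, so the Hessian at any point is diag(E_aa, E_bb) = diag(6(2a + 3), 12(-3b^2 - 4b + 8)).
At (0, 0): H = diag(18, 96).
Both eigenvalues are positive, so H is positive definite: a local minimum.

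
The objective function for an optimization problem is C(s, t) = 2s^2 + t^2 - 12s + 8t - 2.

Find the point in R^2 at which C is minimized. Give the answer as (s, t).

(3, -4)

C(s,t) separates as P(s) + Q(t) − 2, so its minimum is min P + min Q − 2.
P'(s) = 4s - 12 vanishes at s ∈ {3}; Q'(t) = 2(t + 4) vanishes at t ∈ {-4}.
Local minima of P (where P''>0): P(3)=-18. Local minima of Q: Q(-4)=-16.
So the global minimum of C is P(3) + Q(-4) − 2 = -18 − 16 − 2 = -36, attained at (3, -4).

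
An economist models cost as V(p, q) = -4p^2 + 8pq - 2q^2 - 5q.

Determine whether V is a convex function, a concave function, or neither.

neither

V is quadratic, so its Hessian is the constant matrix H = [[-8, 8], [8, -4]].
det(H) = -32, tr(H) = -12.
det(H) < 0, so H is indefinite: neither convex nor concave.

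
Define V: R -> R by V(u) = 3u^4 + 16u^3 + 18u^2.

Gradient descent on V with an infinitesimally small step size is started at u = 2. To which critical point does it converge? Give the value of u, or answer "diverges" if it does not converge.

V'(u) = 12u(u + 1)(u + 3), so V'(2) = 360.
Gradient descent moves in the -V' direction, i.e. u is decreasing.
The nearest critical point in that direction is u = 0, where V'' = 36 > 0 (a local minimum). The iterate converges there.

0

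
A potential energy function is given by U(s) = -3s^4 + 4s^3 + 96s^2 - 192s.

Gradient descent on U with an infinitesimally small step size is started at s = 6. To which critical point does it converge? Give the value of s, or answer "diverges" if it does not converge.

diverges

U'(s) = -12(s - 4)(s - 1)(s + 4), so U'(6) = -1200.
Gradient descent moves in the -U' direction, i.e. s is increasing.
There is no critical point above s=6, and U' keeps the same sign, so the iterate runs off to +∞.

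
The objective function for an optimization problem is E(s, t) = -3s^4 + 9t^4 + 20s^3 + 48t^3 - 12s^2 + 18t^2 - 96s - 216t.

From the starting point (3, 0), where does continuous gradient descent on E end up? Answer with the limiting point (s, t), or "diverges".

E is separable, so gradient descent decouples: s follows -∂E/∂s, t follows -∂E/∂t.
∂E/∂s = -12(s - 4)(s - 2)(s + 1); at s=3 this is 48, so s decreases.
∂E/∂t = 36(t - 1)(t + 2)(t + 3); at t=0 this is -216, so t increases.
s converges to its nearest critical value 2 (a local min of the s-part); t converges to 1. The iterate converges to (2, 1).

(2, 1)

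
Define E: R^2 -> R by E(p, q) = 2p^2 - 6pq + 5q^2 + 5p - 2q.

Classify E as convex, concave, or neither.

E is quadratic, so its Hessian is the constant matrix H = [[4, -6], [-6, 10]].
det(H) = 4, tr(H) = 14.
det(H) > 0 and tr(H) > 0, so H is positive definite everywhere: convex.

convex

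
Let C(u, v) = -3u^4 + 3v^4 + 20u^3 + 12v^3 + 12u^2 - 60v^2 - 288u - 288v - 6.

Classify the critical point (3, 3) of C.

The mixed partial ∂²C/∂u∂v is 0, so the Hessian at any point is diag(C_uu, C_vv) = diag(12(-3u^2 + 10u + 2), 12(3v^2 + 6v - 10)).
At (3, 3): H = diag(60, 420).
Both eigenvalues are positive, so H is positive definite: a local minimum.

local minimum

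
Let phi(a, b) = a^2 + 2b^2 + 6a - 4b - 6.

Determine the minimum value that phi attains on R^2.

phi(a,b) separates as P(a) + Q(b) − 6, so its minimum is min P + min Q − 6.
P'(a) = 2a + 6 vanishes at a ∈ {-3}; Q'(b) = 4b - 4 vanishes at b ∈ {1}.
Local minima of P (where P''>0): P(-3)=-9. Local minima of Q: Q(1)=-2.
So the global minimum of phi is P(-3) + Q(1) − 6 = -9 − 2 − 6 = -17, attained at (-3, 1).

-17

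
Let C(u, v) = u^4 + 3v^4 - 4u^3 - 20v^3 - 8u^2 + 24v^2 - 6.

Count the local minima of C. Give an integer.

C separates as a function of u plus a function of v, so ∇C=0 decouples.
∂C/∂u = 4u(u - 4)(u + 1) = 0 at u ∈ {-1, 0, 4}; ∂C/∂v = 12v(v - 4)(v - 1) = 0 at v ∈ {0, 1, 4}.
The Hessian is diagonal: diag(C_uu, C_vv). Second derivatives: C_uu(-1)=20, C_uu(0)=-16, C_uu(4)=80; C_vv(0)=48, C_vv(1)=-36, C_vv(4)=144.
Local minima occur where both diagonal entries positive: (-1, 0), (-1, 4), (4, 0), (4, 4). Count: 4.

4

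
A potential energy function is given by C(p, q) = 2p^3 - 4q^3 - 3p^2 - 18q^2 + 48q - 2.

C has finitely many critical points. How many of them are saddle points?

C separates as a function of p plus a function of q, so ∇C=0 decouples.
∂C/∂p = 6p(p - 1) = 0 at p ∈ {0, 1}; ∂C/∂q = -12(q - 1)(q + 4) = 0 at q ∈ {-4, 1}.
The Hessian is diagonal: diag(C_pp, C_qq). Second derivatives: C_pp(0)=-6, C_pp(1)=6; C_qq(-4)=60, C_qq(1)=-60.
Saddle points occur where the two diagonal entries have opposite signs: (0, -4), (1, 1). Count: 2.

2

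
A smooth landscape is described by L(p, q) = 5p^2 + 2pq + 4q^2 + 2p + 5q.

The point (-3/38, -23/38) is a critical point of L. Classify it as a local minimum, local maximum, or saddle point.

local minimum

The Hessian of L is constant: H = [[10, 2], [2, 8]].
det(H) = 10·8 − 2² = 76.
det(H) > 0 and tr(H) = 18 > 0, so H is positive definite and the point is a local minimum.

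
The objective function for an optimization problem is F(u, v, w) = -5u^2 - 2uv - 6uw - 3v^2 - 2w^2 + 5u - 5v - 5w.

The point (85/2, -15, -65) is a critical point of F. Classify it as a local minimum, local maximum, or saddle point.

The Hessian is constant: H = [[-10, -2, -6], [-2, -6, 0], [-6, 0, -4]].
Leading principal minors: Δ₁ = -10, Δ₂ = 56, Δ₃ = -8.
The minors alternate sign starting negative (−, +, −), so H is negative definite: a local maximum.

local maximum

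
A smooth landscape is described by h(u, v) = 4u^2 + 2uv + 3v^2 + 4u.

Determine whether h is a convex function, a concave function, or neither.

convex

h is quadratic, so its Hessian is the constant matrix H = [[8, 2], [2, 6]].
det(H) = 44, tr(H) = 14.
det(H) > 0 and tr(H) > 0, so H is positive definite everywhere: convex.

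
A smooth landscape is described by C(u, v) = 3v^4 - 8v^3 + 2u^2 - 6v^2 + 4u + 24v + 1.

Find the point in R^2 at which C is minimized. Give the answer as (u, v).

(-1, -1)

C(u,v) separates as P(u) + Q(v) + 1, so its minimum is min P + min Q + 1.
P'(u) = 4u + 4 vanishes at u ∈ {-1}; Q'(v) = 12(v - 2)(v - 1)(v + 1) vanishes at v ∈ {-1, 1, 2}.
Local minima of P (where P''>0): P(-1)=-2. Local minima of Q: Q(-1)=-19, Q(2)=8.
So the global minimum of C is P(-1) + Q(-1) + 1 = -2 − 19 + 1 = -20, attained at (-1, -1).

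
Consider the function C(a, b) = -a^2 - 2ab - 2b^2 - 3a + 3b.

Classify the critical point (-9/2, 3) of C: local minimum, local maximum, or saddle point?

local maximum

The Hessian of C is constant: H = [[-2, -2], [-2, -4]].
det(H) = (-2)·(-4) − (-2)² = 4.
det(H) > 0 and tr(H) = -6 < 0, so H is negative definite and the point is a local maximum.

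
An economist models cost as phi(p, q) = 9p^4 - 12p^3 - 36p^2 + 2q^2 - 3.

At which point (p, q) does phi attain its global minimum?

(2, 0)

phi(p,q) separates as A(p) + B(q) − 3, so its minimum is min A + min B − 3.
A'(p) = 36p(p - 2)(p + 1) vanishes at p ∈ {-1, 0, 2}; B'(q) = 4q vanishes at q ∈ {0}.
Local minima of A (where A''>0): A(-1)=-15, A(2)=-96. Local minima of B: B(0)=0.
So the global minimum of phi is A(2) + B(0) − 3 = -96 + 0 − 3 = -99, attained at (2, 0).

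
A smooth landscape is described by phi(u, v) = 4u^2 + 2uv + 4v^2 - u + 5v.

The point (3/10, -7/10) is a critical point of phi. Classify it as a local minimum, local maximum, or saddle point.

local minimum

The Hessian of phi is constant: H = [[8, 2], [2, 8]].
det(H) = 8·8 − 2² = 60.
det(H) > 0 and tr(H) = 16 > 0, so H is positive definite and the point is a local minimum.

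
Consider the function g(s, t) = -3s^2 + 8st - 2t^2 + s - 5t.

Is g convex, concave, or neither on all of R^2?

neither

g is quadratic, so its Hessian is the constant matrix H = [[-6, 8], [8, -4]].
det(H) = -40, tr(H) = -10.
det(H) < 0, so H is indefinite: neither convex nor concave.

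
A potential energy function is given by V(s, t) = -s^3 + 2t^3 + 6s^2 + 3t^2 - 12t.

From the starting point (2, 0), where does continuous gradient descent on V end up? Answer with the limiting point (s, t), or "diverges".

V is separable, so gradient descent decouples: s follows -∂V/∂s, t follows -∂V/∂t.
∂V/∂s = -3s(s - 4); at s=2 this is 12, so s decreases.
∂V/∂t = 6(t - 1)(t + 2); at t=0 this is -12, so t increases.
s converges to its nearest critical value 0 (a local min of the s-part); t converges to 1. The iterate converges to (0, 1).

(0, 1)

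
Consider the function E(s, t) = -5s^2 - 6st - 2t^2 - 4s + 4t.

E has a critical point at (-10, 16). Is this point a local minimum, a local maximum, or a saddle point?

The Hessian of E is constant: H = [[-10, -6], [-6, -4]].
det(H) = (-10)·(-4) − (-6)² = 4.
det(H) > 0 and tr(H) = -14 < 0, so H is negative definite and the point is a local maximum.

local maximum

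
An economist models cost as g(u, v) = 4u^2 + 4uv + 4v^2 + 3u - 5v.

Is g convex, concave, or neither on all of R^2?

g is quadratic, so its Hessian is the constant matrix H = [[8, 4], [4, 8]].
det(H) = 48, tr(H) = 16.
det(H) > 0 and tr(H) > 0, so H is positive definite everywhere: convex.

convex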